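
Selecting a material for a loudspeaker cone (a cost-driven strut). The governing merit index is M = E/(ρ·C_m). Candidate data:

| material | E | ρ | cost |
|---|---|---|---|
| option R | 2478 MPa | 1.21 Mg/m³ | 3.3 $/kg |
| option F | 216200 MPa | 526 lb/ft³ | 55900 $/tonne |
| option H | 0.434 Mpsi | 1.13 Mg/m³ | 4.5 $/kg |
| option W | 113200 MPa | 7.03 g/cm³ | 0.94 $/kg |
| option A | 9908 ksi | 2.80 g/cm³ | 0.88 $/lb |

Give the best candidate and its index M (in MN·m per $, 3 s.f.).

Putting every candidate on a common basis:
  option R: E = 2.478 GPa, ρ = 1210 kg/m³, cost = 3.300 $/kg
  option F: E = 216.2 GPa, ρ = 8426 kg/m³, cost = 55.90 $/kg
  option H: E = 2.992 GPa, ρ = 1130 kg/m³, cost = 4.500 $/kg
  option W: E = 113.2 GPa, ρ = 7030 kg/m³, cost = 0.9400 $/kg
  option A: E = 68.31 GPa, ρ = 2800 kg/m³, cost = 1.940 $/kg
  option W: M = 17.1 MN·m per $
  option A: M = 12.6 MN·m per $
  option R: M = 0.621 MN·m per $
  option H: M = 0.588 MN·m per $
  option F: M = 0.459 MN·m per $
The maximum is for option W.

option W, M = 17.1 MN·m per $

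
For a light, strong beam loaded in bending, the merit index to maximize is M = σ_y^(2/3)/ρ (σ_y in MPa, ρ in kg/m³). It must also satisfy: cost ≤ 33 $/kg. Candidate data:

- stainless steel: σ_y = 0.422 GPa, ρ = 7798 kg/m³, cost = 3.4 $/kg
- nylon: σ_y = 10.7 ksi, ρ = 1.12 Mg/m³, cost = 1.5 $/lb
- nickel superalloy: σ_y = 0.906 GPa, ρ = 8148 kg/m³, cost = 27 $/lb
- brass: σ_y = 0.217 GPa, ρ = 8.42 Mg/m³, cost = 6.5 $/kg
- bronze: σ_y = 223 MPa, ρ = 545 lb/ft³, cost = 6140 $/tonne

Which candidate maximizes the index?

nylon

Screen on constraints: cost ≤ 33 $/kg. Survivors: stainless steel, nylon, brass, bronze.
Putting every candidate on a common basis:
  stainless steel: σ_y = 422.0 MPa, ρ = 7798 kg/m³
  nylon: σ_y = 73.77 MPa, ρ = 1120 kg/m³
  brass: σ_y = 217.0 MPa, ρ = 8420 kg/m³
  bronze: σ_y = 223.0 MPa, ρ = 8730 kg/m³
  nylon: M = 15.7×10⁻³
  stainless steel: M = 7.21×10⁻³
  brass: M = 4.29×10⁻³
  bronze: M = 4.21×10⁻³
Nylon ranks first.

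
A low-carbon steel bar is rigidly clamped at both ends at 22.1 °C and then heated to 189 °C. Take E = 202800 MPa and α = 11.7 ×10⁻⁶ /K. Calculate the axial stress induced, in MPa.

396 MPa

E = 202800 MPa = 202.8 GPa.
ΔT = 166.9 K. Constrained thermal stress σ = E·α·ΔT = 202.8×10³ MPa × 11.7×10⁻⁶ × 166.9 = 396 MPa (compressive).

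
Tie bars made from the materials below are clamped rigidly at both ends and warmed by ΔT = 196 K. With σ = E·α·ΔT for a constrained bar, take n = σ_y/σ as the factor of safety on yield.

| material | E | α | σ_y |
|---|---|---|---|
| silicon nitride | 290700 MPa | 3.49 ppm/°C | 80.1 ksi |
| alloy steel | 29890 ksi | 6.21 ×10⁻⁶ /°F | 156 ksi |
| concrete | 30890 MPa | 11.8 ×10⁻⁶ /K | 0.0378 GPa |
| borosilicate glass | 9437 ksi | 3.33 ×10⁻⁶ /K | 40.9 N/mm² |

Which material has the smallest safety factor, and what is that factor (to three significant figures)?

concrete, n = 0.529

In consistent units (E in GPa, α in ×10⁻⁶/K, σ_y in MPa):
  silicon nitride: E = 290.7, α = 3.49, σ_y = 552.3 → σ = 199 MPa, n = 2.78
  alloy steel: E = 206.1, α = 11.2, σ_y = 1076 → σ = 452 MPa, n = 2.38
  concrete: E = 30.89, α = 11.8, σ_y = 37.80 → σ = 71.4 MPa, n = 0.529
  borosilicate glass: E = 65.07, α = 3.33, σ_y = 40.90 → σ = 42.5 MPa, n = 0.963
The minimum is concrete at n = 0.529.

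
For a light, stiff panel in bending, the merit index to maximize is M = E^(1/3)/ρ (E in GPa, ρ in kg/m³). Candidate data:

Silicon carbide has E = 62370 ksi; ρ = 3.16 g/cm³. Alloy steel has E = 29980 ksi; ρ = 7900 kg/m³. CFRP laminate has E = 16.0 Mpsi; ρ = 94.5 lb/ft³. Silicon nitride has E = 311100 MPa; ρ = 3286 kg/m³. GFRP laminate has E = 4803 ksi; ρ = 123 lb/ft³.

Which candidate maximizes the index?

CFRP laminate

Normalizing units and computing the index:
  silicon carbide: E = 430.0 GPa, ρ = 3160 kg/m³
  alloy steel: E = 206.7 GPa, ρ = 7900 kg/m³
  CFRP laminate: E = 110.3 GPa, ρ = 1514 kg/m³
  silicon nitride: E = 311.1 GPa, ρ = 3286 kg/m³
  GFRP laminate: E = 33.12 GPa, ρ = 1970 kg/m³
  CFRP laminate: M = 3.17×10⁻³
  silicon carbide: M = 2.39×10⁻³
  silicon nitride: M = 2.06×10⁻³
  GFRP laminate: M = 1.63×10⁻³
  alloy steel: M = 0.748×10⁻³
CFRP laminate ranks first.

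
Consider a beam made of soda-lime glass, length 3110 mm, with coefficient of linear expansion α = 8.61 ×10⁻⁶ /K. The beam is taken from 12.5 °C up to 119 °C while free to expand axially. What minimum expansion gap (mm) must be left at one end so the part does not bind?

2.85 mm

ΔT = 119 − 12.5 = 106.5 K.
ΔL = α·L₀·ΔT = 8.61×10⁻⁶ × 3110 mm × 106.5 K = 2.85 mm.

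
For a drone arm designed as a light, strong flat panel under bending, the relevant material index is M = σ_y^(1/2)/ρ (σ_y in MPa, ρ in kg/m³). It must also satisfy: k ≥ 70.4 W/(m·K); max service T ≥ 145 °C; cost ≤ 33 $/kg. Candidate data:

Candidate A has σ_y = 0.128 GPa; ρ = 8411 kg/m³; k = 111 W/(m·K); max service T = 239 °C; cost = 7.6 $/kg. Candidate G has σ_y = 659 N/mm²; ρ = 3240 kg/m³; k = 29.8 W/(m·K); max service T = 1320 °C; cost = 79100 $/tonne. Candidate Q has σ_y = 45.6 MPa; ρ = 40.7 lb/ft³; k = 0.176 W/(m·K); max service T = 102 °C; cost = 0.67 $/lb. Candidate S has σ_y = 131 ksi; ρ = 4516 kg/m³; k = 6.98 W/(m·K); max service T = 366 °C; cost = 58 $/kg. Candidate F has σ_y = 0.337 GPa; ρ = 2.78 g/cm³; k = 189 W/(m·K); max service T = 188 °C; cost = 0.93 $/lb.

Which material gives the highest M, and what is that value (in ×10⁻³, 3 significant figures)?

candidate F, M = 6.60×10⁻³

Screen on constraints: k ≥ 70.4 W/(m·K); max service T ≥ 145 °C; cost ≤ 33 $/kg. Survivors: candidate A, candidate F.
In SI units:
  candidate A: σ_y = 128.0 MPa, ρ = 8411 kg/m³
  candidate F: σ_y = 337.0 MPa, ρ = 2780 kg/m³
  candidate F: M = 6.60×10⁻³
  candidate A: M = 1.35×10⁻³
Candidate F has the largest M.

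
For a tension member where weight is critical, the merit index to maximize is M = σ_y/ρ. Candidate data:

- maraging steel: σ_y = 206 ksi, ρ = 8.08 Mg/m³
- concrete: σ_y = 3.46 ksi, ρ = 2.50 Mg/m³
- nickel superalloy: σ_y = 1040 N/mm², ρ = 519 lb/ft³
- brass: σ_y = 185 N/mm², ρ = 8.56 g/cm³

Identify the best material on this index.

maraging steel

Putting every candidate on a common basis:
  maraging steel: σ_y = 1420 MPa, ρ = 8080 kg/m³
  concrete: σ_y = 23.86 MPa, ρ = 2500 kg/m³
  nickel superalloy: σ_y = 1040 MPa, ρ = 8314 kg/m³
  brass: σ_y = 185.0 MPa, ρ = 8560 kg/m³
  maraging steel: M = 176 kN·m/kg
  nickel superalloy: M = 125 kN·m/kg
  brass: M = 21.6 kN·m/kg
  concrete: M = 9.54 kN·m/kg
Maraging steel ranks first.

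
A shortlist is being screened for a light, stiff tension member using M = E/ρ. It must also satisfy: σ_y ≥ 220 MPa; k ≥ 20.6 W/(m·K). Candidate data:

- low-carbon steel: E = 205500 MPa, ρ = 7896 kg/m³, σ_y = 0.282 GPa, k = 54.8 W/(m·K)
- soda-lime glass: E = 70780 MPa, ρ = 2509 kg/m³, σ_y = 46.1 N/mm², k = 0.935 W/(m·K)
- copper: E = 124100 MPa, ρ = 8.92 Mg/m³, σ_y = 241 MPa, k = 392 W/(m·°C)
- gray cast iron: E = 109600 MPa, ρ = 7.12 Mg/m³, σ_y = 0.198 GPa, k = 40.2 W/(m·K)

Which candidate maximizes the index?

Screen on constraints: σ_y ≥ 220 MPa; k ≥ 20.6 W/(m·K). Survivors: low-carbon steel, copper.
After converting to SI:
  low-carbon steel: E = 205.5 GPa, ρ = 7896 kg/m³
  copper: E = 124.1 GPa, ρ = 8920 kg/m³
  low-carbon steel: M = 26.0 MN·m/kg
  copper: M = 13.9 MN·m/kg
Low-carbon steel has the largest M.

low-carbon steel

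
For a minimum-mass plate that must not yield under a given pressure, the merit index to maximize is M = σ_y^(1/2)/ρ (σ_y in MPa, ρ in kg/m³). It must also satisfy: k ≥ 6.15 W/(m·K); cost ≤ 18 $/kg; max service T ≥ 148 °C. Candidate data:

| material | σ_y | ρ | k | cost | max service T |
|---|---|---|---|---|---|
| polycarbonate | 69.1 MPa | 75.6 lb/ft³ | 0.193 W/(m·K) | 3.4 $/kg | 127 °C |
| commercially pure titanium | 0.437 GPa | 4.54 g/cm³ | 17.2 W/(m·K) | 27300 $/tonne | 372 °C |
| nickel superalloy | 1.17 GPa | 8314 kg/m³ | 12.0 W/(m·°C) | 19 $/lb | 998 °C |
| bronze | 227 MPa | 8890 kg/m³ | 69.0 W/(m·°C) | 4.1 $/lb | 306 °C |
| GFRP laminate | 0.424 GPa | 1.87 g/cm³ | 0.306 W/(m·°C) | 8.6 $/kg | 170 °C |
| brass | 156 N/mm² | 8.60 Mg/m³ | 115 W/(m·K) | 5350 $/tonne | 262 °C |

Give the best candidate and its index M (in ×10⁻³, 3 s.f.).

bronze, M = 1.69×10⁻³

Screen on constraints: k ≥ 6.15 W/(m·K); cost ≤ 18 $/kg; max service T ≥ 148 °C. Survivors: bronze, brass.
After converting to SI:
  bronze: σ_y = 227.0 MPa, ρ = 8890 kg/m³
  brass: σ_y = 156.0 MPa, ρ = 8600 kg/m³
  bronze: M = 1.69×10⁻³
  brass: M = 1.45×10⁻³
Highest index: bronze.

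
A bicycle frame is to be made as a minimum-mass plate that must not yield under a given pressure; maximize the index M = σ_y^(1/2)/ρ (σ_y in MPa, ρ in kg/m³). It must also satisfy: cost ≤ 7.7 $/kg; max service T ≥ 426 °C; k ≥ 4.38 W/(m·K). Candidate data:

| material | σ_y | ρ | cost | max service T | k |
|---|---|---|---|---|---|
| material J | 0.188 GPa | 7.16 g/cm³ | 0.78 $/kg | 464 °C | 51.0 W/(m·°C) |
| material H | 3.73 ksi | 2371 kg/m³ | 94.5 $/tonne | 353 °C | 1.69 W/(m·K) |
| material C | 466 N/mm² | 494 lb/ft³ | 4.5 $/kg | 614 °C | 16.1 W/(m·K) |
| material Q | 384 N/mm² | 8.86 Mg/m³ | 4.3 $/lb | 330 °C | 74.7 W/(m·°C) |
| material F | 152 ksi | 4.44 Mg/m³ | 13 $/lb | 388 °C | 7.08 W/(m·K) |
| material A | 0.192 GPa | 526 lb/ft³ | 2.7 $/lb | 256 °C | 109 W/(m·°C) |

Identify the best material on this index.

Screen on constraints: cost ≤ 7.7 $/kg; max service T ≥ 426 °C; k ≥ 4.38 W/(m·K). Survivors: material J, material C.
After converting to SI:
  material J: σ_y = 188.0 MPa, ρ = 7160 kg/m³
  material C: σ_y = 466.0 MPa, ρ = 7913 kg/m³
  material C: M = 2.73×10⁻³
  material J: M = 1.91×10⁻³
Material C has the largest M.

material C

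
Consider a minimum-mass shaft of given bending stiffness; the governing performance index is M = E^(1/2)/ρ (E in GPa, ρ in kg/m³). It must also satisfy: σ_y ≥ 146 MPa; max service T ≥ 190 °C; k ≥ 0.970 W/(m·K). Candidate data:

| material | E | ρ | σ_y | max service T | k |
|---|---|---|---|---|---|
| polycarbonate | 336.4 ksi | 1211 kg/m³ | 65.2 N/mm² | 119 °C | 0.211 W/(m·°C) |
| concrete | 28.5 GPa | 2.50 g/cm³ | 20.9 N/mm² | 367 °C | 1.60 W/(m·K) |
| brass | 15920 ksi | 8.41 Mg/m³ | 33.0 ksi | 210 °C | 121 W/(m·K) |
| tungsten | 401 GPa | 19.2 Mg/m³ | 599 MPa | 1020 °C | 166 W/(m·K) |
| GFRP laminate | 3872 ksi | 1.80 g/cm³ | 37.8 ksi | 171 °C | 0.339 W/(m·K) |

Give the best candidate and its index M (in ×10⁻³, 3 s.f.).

Screen on constraints: σ_y ≥ 146 MPa; max service T ≥ 190 °C; k ≥ 0.970 W/(m·K). Survivors: brass, tungsten.
After converting to SI:
  brass: E = 109.8 GPa, ρ = 8410 kg/m³
  tungsten: E = 401.0 GPa, ρ = 19200 kg/m³
  brass: M = 1.25×10⁻³
  tungsten: M = 1.04×10⁻³
Brass ranks first.

brass, M = 1.25×10⁻³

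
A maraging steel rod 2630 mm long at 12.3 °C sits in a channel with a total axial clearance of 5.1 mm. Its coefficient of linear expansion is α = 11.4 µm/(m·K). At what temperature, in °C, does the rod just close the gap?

182 °C

α·L₀·ΔT = 5.1 mm ⇒ ΔT = 5.1 / (11.4×10⁻⁶ × 2630.0) = 170.1 K.
T = 12.3 + 170.1 = 182.4 °C.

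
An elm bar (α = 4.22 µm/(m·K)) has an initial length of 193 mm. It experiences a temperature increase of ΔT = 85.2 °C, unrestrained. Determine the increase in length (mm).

ΔL = α·L₀·ΔT = 4.22×10⁻⁶ × 193 mm × 85.20 K = 0.0694 mm.

0.0694 mm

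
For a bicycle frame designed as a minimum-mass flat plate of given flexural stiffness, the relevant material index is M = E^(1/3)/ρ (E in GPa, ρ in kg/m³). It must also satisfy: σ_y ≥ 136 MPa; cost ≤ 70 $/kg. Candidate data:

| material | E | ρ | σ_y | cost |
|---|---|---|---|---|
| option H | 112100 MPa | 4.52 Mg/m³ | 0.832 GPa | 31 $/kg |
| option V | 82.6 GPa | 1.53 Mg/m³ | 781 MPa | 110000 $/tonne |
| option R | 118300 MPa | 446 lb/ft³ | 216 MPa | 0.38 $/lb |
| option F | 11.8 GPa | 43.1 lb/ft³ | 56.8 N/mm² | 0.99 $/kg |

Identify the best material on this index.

option H

Screen on constraints: σ_y ≥ 136 MPa; cost ≤ 70 $/kg. Survivors: option H, option R.
Normalizing units and computing the index:
  option H: E = 112.1 GPa, ρ = 4520 kg/m³
  option R: E = 118.3 GPa, ρ = 7144 kg/m³
  option H: M = 1.07×10⁻³
  option R: M = 0.687×10⁻³
Option H has the largest M.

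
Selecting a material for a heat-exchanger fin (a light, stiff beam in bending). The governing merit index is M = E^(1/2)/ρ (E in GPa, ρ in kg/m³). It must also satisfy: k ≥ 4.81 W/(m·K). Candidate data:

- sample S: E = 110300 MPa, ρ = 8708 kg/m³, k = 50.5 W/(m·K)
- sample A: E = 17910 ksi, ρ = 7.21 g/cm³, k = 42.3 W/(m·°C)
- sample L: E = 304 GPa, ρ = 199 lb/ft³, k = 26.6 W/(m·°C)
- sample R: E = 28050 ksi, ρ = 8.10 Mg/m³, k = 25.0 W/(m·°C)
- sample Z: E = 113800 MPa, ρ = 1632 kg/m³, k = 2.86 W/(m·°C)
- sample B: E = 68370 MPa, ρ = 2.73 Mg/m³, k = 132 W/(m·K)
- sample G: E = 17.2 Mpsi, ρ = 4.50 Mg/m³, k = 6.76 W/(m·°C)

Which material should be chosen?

Screen on constraints: k ≥ 4.81 W/(m·K). Survivors: sample S, sample A, sample L, sample R, sample B, sample G.
After converting to SI:
  sample S: E = 110.3 GPa, ρ = 8708 kg/m³
  sample A: E = 123.5 GPa, ρ = 7210 kg/m³
  sample L: E = 304.0 GPa, ρ = 3188 kg/m³
  sample R: E = 193.4 GPa, ρ = 8100 kg/m³
  sample B: E = 68.37 GPa, ρ = 2730 kg/m³
  sample G: E = 118.6 GPa, ρ = 4500 kg/m³
  sample L: M = 5.47×10⁻³
  sample B: M = 3.03×10⁻³
  sample G: M = 2.42×10⁻³
  sample R: M = 1.72×10⁻³
  sample A: M = 1.54×10⁻³
  sample S: M = 1.21×10⁻³
Sample L ranks first.

sample L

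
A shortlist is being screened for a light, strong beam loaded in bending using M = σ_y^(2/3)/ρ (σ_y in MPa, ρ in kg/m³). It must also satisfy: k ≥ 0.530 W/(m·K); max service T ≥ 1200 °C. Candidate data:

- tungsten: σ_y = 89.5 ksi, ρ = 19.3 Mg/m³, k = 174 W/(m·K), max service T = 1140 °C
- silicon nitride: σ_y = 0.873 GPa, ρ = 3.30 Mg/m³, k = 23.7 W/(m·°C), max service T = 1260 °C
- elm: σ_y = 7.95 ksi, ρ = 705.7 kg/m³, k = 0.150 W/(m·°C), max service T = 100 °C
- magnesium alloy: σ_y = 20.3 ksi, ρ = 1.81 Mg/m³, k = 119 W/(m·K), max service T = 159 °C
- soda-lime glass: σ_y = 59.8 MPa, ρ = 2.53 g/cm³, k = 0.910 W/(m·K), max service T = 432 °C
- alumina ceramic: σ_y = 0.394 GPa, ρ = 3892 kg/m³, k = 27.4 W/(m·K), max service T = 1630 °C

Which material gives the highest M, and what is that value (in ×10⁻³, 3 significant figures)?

Screen on constraints: k ≥ 0.530 W/(m·K); max service T ≥ 1200 °C. Survivors: silicon nitride, alumina ceramic.
Putting every candidate on a common basis:
  silicon nitride: σ_y = 873.0 MPa, ρ = 3300 kg/m³
  alumina ceramic: σ_y = 394.0 MPa, ρ = 3892 kg/m³
  silicon nitride: M = 27.7×10⁻³
  alumina ceramic: M = 13.8×10⁻³
The maximum is for silicon nitride.

silicon nitride, M = 27.7×10⁻³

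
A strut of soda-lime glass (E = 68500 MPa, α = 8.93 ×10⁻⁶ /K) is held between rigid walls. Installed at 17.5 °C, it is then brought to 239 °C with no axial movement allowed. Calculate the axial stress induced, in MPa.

E = 68500 MPa = 68.50 GPa.
ΔT = 221.5 K. Constrained thermal stress σ = E·α·ΔT = 68.50×10³ MPa × 8.93×10⁻⁶ × 221.5 = 135 MPa (compressive).

135 MPa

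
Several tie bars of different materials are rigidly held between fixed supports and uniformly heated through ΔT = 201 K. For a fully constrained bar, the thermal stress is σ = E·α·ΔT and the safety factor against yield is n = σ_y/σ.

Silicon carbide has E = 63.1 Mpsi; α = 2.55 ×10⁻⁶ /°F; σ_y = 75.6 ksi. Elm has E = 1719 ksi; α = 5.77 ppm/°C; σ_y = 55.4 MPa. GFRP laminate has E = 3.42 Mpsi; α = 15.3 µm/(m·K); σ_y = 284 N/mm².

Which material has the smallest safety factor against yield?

Converting E to GPa, α to ×10⁻⁶/K, σ_y to MPa, then σ and n for each:
  silicon carbide: E = 435.1, α = 4.59, σ_y = 521.2 → σ = 401 MPa, n = 1.30
  elm: E = 11.85, α = 5.77, σ_y = 55.40 → σ = 13.7 MPa, n = 4.03
  GFRP laminate: E = 23.58, α = 15.3, σ_y = 284.0 → σ = 72.5 MPa, n = 3.92
Silicon carbide has the lowest safety factor, n = 1.30.

silicon carbide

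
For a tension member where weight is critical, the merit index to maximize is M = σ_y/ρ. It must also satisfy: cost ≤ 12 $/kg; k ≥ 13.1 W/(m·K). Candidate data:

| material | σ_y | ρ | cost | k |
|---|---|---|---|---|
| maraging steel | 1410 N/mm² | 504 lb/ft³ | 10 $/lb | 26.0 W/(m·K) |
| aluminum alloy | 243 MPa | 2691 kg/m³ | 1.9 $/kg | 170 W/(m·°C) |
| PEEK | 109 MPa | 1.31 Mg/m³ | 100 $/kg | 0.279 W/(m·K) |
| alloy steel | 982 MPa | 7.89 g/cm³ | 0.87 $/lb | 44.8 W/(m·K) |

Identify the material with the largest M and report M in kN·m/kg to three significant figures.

alloy steel, M = 124 kN·m/kg

Screen on constraints: cost ≤ 12 $/kg; k ≥ 13.1 W/(m·K). Survivors: aluminum alloy, alloy steel.
In SI units:
  aluminum alloy: σ_y = 243.0 MPa, ρ = 2691 kg/m³
  alloy steel: σ_y = 982.0 MPa, ρ = 7890 kg/m³
  alloy steel: M = 124 kN·m/kg
  aluminum alloy: M = 90.3 kN·m/kg
The maximum is for alloy steel.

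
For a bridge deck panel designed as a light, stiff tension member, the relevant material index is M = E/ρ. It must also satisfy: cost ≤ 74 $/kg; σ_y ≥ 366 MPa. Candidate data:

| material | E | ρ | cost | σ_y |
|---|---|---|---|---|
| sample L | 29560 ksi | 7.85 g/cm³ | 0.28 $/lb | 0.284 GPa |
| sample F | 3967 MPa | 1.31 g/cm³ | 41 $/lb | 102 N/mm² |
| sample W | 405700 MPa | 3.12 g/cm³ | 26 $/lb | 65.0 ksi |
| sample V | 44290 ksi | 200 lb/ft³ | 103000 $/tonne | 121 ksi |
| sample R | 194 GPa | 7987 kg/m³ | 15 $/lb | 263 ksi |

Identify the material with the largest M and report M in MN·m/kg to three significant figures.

sample W, M = 130 MN·m/kg

Screen on constraints: cost ≤ 74 $/kg; σ_y ≥ 366 MPa. Survivors: sample W, sample R.
Putting every candidate on a common basis:
  sample W: E = 405.7 GPa, ρ = 3120 kg/m³
  sample R: E = 194.0 GPa, ρ = 7987 kg/m³
  sample W: M = 130 MN·m/kg
  sample R: M = 24.3 MN·m/kg
Highest index: sample W.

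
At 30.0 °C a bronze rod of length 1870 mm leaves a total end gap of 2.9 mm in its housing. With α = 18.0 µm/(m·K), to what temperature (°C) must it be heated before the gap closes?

116 °C

α·L₀·ΔT = 2.9 mm ⇒ ΔT = 2.9 / (18.0×10⁻⁶ × 1870.0) = 86.16 K.
T = 30.0 + 86.16 = 116.2 °C.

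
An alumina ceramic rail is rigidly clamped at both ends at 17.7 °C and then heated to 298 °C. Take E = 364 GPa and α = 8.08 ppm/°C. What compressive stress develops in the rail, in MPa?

824 MPa

ΔT = 280.3 K. Constrained thermal stress σ = E·α·ΔT = 364.0×10³ MPa × 8.08×10⁻⁶ × 280.3 = 824 MPa (compressive).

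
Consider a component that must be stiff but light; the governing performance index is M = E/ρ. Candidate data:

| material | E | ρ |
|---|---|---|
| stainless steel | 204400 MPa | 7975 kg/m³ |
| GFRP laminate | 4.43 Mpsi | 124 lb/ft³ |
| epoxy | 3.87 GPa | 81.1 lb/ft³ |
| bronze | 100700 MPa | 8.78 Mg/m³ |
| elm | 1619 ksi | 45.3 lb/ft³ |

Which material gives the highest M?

In SI units:
  stainless steel: E = 204.4 GPa, ρ = 7975 kg/m³
  GFRP laminate: E = 30.54 GPa, ρ = 1986 kg/m³
  epoxy: E = 3.870 GPa, ρ = 1299 kg/m³
  bronze: E = 100.7 GPa, ρ = 8780 kg/m³
  elm: E = 11.16 GPa, ρ = 725.6 kg/m³
  stainless steel: M = 25.6 MN·m/kg
  elm: M = 15.4 MN·m/kg
  GFRP laminate: M = 15.4 MN·m/kg
  bronze: M = 11.5 MN·m/kg
  epoxy: M = 2.98 MN·m/kg
Highest index: stainless steel.

stainless steel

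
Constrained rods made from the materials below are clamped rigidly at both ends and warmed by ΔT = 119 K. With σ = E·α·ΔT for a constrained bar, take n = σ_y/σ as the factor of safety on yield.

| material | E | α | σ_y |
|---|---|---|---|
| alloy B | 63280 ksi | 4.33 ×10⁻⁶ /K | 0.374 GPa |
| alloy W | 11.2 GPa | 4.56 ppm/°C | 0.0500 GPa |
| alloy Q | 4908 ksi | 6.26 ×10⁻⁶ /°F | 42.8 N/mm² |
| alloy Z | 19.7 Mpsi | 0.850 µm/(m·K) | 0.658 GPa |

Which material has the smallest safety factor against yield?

With everything in SI (GPa, ×10⁻⁶/K, MPa):
  alloy B: E = 436.3, α = 4.33, σ_y = 374.0 → σ = 225 MPa, n = 1.66
  alloy W: E = 11.20, α = 4.56, σ_y = 50.00 → σ = 6.08 MPa, n = 8.23
  alloy Q: E = 33.84, α = 11.3, σ_y = 42.80 → σ = 45.4 MPa, n = 0.943
  alloy Z: E = 135.8, α = 0.850, σ_y = 658.0 → σ = 13.7 MPa, n = 47.9
Alloy Q has the lowest safety factor, n = 0.943.

alloy Q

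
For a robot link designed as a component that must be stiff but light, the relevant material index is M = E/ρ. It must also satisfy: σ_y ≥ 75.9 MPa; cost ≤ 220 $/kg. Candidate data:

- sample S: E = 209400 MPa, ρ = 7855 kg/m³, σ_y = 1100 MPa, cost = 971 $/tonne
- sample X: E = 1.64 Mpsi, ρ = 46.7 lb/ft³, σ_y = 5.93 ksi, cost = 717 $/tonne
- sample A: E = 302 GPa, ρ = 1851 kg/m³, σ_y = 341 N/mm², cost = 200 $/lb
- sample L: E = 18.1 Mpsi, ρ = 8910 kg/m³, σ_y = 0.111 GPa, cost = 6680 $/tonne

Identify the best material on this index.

Screen on constraints: σ_y ≥ 75.9 MPa; cost ≤ 220 $/kg. Survivors: sample S, sample L.
After converting to SI:
  sample S: E = 209.4 GPa, ρ = 7855 kg/m³
  sample L: E = 124.8 GPa, ρ = 8910 kg/m³
  sample S: M = 26.7 MN·m/kg
  sample L: M = 14.0 MN·m/kg
Sample S ranks first.

sample S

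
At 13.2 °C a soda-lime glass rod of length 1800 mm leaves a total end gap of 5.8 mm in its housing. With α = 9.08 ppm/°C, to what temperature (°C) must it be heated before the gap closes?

368 °C

α·L₀·ΔT = 5.8 mm ⇒ ΔT = 5.8 / (9.08×10⁻⁶ × 1800.0) = 354.9 K.
T = 13.2 + 354.9 = 368.1 °C.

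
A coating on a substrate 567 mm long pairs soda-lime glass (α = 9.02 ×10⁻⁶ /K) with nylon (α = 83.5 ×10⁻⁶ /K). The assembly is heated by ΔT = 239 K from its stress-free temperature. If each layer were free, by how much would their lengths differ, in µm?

10100 µm

Δα = |9.02 − 83.5|×10⁻⁶/K = 74.5×10⁻⁶/K.
ΔL_mismatch = Δα·L·ΔT = 74.5×10⁻⁶ × 567.0 mm × 239.0 K = 10100 µm.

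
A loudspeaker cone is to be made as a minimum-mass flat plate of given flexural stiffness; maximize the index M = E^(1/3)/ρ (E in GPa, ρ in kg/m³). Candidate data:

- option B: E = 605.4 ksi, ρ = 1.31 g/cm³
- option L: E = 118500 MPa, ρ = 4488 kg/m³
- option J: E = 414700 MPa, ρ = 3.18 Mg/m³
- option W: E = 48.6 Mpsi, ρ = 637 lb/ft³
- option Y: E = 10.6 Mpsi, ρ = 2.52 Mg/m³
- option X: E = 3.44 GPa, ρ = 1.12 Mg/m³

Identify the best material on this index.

Convert each candidate to consistent units, then evaluate M:
  option B: E = 4.174 GPa, ρ = 1310 kg/m³
  option L: E = 118.5 GPa, ρ = 4488 kg/m³
  option J: E = 414.7 GPa, ρ = 3180 kg/m³
  option W: E = 335.1 GPa, ρ = 10200 kg/m³
  option Y: E = 73.08 GPa, ρ = 2520 kg/m³
  option X: E = 3.440 GPa, ρ = 1120 kg/m³
  option J: M = 2.35×10⁻³
  option Y: M = 1.66×10⁻³
  option X: M = 1.35×10⁻³
  option B: M = 1.23×10⁻³
  option L: M = 1.09×10⁻³
  option W: M = 0.681×10⁻³
Option J has the largest M.

option J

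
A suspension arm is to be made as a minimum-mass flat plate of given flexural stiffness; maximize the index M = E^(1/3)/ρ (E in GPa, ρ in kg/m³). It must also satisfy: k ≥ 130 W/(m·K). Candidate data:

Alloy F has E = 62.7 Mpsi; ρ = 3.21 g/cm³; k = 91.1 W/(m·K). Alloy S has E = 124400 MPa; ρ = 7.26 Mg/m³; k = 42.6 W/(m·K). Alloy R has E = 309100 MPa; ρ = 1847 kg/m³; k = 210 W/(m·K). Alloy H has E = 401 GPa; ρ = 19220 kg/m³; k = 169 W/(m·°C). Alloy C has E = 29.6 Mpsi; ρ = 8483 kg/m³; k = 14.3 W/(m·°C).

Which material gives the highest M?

Screen on constraints: k ≥ 130 W/(m·K). Survivors: alloy R, alloy H.
Convert each candidate to consistent units, then evaluate M:
  alloy R: E = 309.1 GPa, ρ = 1847 kg/m³
  alloy H: E = 401.0 GPa, ρ = 19220 kg/m³
  alloy R: M = 3.66×10⁻³
  alloy H: M = 0.384×10⁻³
The maximum is for alloy R.

alloy R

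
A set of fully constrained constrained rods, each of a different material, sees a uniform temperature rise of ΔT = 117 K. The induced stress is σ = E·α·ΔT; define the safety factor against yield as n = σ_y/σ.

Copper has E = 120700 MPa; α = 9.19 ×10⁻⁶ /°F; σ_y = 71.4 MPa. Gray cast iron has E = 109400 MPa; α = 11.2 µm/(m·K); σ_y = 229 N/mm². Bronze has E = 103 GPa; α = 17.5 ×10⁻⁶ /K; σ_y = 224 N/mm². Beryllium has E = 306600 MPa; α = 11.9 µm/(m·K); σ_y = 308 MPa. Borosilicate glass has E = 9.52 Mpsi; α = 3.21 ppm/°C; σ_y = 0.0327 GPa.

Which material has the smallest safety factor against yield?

copper

Converting E to GPa, α to ×10⁻⁶/K, σ_y to MPa, then σ and n for each:
  copper: E = 120.7, α = 16.5, σ_y = 71.40 → σ = 234 MPa, n = 0.306
  gray cast iron: E = 109.4, α = 11.2, σ_y = 229.0 → σ = 143 MPa, n = 1.60
  bronze: E = 103.0, α = 17.5, σ_y = 224.0 → σ = 211 MPa, n = 1.06
  beryllium: E = 306.6, α = 11.9, σ_y = 308.0 → σ = 427 MPa, n = 0.722
  borosilicate glass: E = 65.64, α = 3.21, σ_y = 32.70 → σ = 24.7 MPa, n = 1.33
The minimum is copper at n = 0.306.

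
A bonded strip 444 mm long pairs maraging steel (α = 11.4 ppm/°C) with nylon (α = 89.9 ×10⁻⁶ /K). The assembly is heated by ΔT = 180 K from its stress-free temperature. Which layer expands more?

α(maraging steel) = 11.4×10⁻⁶/K vs α(nylon) = 89.9×10⁻⁶/K.
Higher α expands more for the same ΔT: nylon.

nylon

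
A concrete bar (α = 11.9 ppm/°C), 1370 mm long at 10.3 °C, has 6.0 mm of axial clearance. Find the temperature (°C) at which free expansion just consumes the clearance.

α·L₀·ΔT = 6.0 mm ⇒ ΔT = 6.0 / (11.9×10⁻⁶ × 1370.0) = 368.0 K.
T = 10.3 + 368.0 = 378.3 °C.

378 °C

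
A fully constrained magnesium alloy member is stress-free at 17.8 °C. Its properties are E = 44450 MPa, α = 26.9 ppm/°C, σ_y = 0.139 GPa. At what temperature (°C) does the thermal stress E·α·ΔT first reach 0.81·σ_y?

E = 44450 MPa = 44.45 GPa.
σ_y = 0.139 GPa = 139.0 MPa.
E·α·ΔT = 112.6 MPa ⇒ ΔT = 112.6 / (44.45×10³ × 26.9×10⁻⁶) = 94.16 K.
T = 17.8 + 94.16 = 112.0 °C.

112 °C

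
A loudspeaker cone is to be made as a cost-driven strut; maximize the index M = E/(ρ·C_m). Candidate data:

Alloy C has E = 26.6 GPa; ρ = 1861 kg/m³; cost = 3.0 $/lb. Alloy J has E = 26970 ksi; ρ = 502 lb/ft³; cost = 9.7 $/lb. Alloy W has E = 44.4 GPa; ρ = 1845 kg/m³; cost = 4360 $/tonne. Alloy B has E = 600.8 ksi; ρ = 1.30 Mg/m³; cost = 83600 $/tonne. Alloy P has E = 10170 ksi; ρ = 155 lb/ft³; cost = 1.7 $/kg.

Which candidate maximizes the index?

alloy P

Putting every candidate on a common basis:
  alloy C: E = 26.60 GPa, ρ = 1861 kg/m³, cost = 6.614 $/kg
  alloy J: E = 186.0 GPa, ρ = 8041 kg/m³, cost = 21.38 $/kg
  alloy W: E = 44.40 GPa, ρ = 1845 kg/m³, cost = 4.360 $/kg
  alloy B: E = 4.142 GPa, ρ = 1300 kg/m³, cost = 83.60 $/kg
  alloy P: E = 70.12 GPa, ρ = 2483 kg/m³, cost = 1.700 $/kg
  alloy P: M = 16.6 MN·m per $
  alloy W: M = 5.52 MN·m per $
  alloy C: M = 2.16 MN·m per $
  alloy J: M = 1.08 MN·m per $
  alloy B: M = 0.0381 MN·m per $
Highest index: alloy P.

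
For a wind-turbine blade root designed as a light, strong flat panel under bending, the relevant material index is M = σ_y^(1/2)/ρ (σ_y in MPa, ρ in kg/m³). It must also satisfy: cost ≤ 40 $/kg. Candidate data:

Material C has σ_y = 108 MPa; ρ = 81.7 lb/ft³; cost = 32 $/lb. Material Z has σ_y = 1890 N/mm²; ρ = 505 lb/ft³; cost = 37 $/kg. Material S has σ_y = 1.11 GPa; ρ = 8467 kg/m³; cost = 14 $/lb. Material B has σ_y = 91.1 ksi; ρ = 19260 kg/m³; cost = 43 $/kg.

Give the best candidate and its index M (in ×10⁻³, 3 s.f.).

Screen on constraints: cost ≤ 40 $/kg. Survivors: material Z, material S.
After converting to SI:
  material Z: σ_y = 1890 MPa, ρ = 8089 kg/m³
  material S: σ_y = 1110 MPa, ρ = 8467 kg/m³
  material Z: M = 5.37×10⁻³
  material S: M = 3.93×10⁻³
Highest index: material Z.

material Z, M = 5.37×10⁻³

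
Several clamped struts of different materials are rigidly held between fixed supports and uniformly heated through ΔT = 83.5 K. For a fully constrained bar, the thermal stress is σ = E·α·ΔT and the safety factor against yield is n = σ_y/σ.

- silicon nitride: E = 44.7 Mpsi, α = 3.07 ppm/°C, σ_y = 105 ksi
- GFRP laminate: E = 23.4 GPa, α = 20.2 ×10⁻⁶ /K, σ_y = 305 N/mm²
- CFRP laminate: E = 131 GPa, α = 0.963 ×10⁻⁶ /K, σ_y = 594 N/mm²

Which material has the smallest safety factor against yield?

Converting E to GPa, α to ×10⁻⁶/K, σ_y to MPa, then σ and n for each:
  silicon nitride: E = 308.2, α = 3.07, σ_y = 723.9 → σ = 79.0 MPa, n = 9.16
  GFRP laminate: E = 23.40, α = 20.2, σ_y = 305.0 → σ = 39.5 MPa, n = 7.73
  CFRP laminate: E = 131.0, α = 0.963, σ_y = 594.0 → σ = 10.5 MPa, n = 56.4
The minimum is GFRP laminate at n = 7.73.

GFRP laminate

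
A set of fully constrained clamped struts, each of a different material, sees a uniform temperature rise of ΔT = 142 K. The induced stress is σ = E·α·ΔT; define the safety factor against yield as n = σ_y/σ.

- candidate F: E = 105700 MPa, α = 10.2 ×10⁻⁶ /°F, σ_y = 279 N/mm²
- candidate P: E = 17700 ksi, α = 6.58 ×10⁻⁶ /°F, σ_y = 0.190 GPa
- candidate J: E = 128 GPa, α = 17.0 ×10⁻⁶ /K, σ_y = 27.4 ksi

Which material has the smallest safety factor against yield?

With everything in SI (GPa, ×10⁻⁶/K, MPa):
  candidate F: E = 105.7, α = 18.4, σ_y = 279.0 → σ = 276 MPa, n = 1.01
  candidate P: E = 122.0, α = 11.8, σ_y = 190.0 → σ = 205 MPa, n = 0.926
  candidate J: E = 128.0, α = 17.0, σ_y = 188.9 → σ = 309 MPa, n = 0.611
The minimum is candidate J at n = 0.611.

candidate J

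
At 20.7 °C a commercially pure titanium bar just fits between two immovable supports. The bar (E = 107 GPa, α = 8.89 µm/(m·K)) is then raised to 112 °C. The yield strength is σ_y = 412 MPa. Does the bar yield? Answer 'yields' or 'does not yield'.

ΔT = 91.30 K. Constrained thermal stress σ = E·α·ΔT = 107.0×10³ MPa × 8.89×10⁻⁶ × 91.30 = 86.8 MPa (compressive).
Compare to σ_y = 412 MPa: σ < σ_y, so it does not yield.

does not yield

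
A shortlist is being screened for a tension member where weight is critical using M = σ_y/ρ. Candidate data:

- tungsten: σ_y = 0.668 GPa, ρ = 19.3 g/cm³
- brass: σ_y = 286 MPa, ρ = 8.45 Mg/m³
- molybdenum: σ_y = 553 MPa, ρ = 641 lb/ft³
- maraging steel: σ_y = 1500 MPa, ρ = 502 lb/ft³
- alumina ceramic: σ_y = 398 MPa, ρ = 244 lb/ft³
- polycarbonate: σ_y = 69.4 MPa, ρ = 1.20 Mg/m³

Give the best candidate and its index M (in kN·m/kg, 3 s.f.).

Convert each candidate to consistent units, then evaluate M:
  tungsten: σ_y = 668.0 MPa, ρ = 19300 kg/m³
  brass: σ_y = 286.0 MPa, ρ = 8450 kg/m³
  molybdenum: σ_y = 553.0 MPa, ρ = 10270 kg/m³
  maraging steel: σ_y = 1500 MPa, ρ = 8041 kg/m³
  alumina ceramic: σ_y = 398.0 MPa, ρ = 3909 kg/m³
  polycarbonate: σ_y = 69.40 MPa, ρ = 1200 kg/m³
  maraging steel: M = 187 kN·m/kg
  alumina ceramic: M = 102 kN·m/kg
  polycarbonate: M = 57.8 kN·m/kg
  molybdenum: M = 53.9 kN·m/kg
  tungsten: M = 34.6 kN·m/kg
  brass: M = 33.8 kN·m/kg
Maraging steel ranks first.

maraging steel, M = 187 kN·m/kg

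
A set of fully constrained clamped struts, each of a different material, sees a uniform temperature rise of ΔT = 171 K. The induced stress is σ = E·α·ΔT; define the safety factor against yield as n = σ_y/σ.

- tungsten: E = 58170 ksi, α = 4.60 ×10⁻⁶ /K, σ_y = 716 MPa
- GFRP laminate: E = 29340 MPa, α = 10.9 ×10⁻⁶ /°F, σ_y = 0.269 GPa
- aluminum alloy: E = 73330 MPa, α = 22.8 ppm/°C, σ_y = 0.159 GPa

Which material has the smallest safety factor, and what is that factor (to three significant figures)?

aluminum alloy, n = 0.556

Converting E to GPa, α to ×10⁻⁶/K, σ_y to MPa, then σ and n for each:
  tungsten: E = 401.1, α = 4.60, σ_y = 716.0 → σ = 315 MPa, n = 2.27
  GFRP laminate: E = 29.34, α = 19.6, σ_y = 269.0 → σ = 98.4 MPa, n = 2.73
  aluminum alloy: E = 73.33, α = 22.8, σ_y = 159.0 → σ = 286 MPa, n = 0.556
Aluminum alloy has the lowest safety factor, n = 0.556.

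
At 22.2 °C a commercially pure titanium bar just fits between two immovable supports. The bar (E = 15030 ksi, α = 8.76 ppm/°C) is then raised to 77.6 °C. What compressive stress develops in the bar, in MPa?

50.3 MPa

E = 15030 ksi = 103.6 GPa.
ΔT = 55.40 K. Constrained thermal stress σ = E·α·ΔT = 103.6×10³ MPa × 8.76×10⁻⁶ × 55.40 = 50.3 MPa (compressive).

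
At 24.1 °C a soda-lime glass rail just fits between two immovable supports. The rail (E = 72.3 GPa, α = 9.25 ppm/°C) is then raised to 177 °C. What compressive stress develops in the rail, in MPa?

ΔT = 152.9 K. Constrained thermal stress σ = E·α·ΔT = 72.30×10³ MPa × 9.25×10⁻⁶ × 152.9 = 102 MPa (compressive).

102 MPa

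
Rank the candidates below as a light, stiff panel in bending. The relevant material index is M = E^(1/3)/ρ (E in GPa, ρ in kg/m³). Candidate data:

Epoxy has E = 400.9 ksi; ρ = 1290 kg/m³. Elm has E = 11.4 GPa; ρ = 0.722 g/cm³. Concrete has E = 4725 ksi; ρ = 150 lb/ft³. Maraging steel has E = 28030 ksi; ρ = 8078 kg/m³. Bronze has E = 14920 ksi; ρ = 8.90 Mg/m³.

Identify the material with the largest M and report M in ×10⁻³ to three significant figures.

In SI units:
  epoxy: E = 2.764 GPa, ρ = 1290 kg/m³
  elm: E = 11.40 GPa, ρ = 722.0 kg/m³
  concrete: E = 32.58 GPa, ρ = 2403 kg/m³
  maraging steel: E = 193.3 GPa, ρ = 8078 kg/m³
  bronze: E = 102.9 GPa, ρ = 8900 kg/m³
  elm: M = 3.12×10⁻³
  concrete: M = 1.33×10⁻³
  epoxy: M = 1.09×10⁻³
  maraging steel: M = 0.716×10⁻³
  bronze: M = 0.526×10⁻³
Highest index: elm.

elm, M = 3.12×10⁻³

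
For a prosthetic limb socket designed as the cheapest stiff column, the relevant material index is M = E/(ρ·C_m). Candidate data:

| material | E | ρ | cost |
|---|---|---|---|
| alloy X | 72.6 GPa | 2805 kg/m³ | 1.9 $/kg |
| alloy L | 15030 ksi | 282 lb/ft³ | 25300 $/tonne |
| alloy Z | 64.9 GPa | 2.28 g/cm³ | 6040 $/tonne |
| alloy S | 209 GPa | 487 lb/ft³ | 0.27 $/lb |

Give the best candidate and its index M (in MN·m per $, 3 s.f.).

alloy S, M = 45.0 MN·m per $

Normalizing units and computing the index:
  alloy X: E = 72.60 GPa, ρ = 2805 kg/m³, cost = 1.900 $/kg
  alloy L: E = 103.6 GPa, ρ = 4517 kg/m³, cost = 25.30 $/kg
  alloy Z: E = 64.90 GPa, ρ = 2280 kg/m³, cost = 6.040 $/kg
  alloy S: E = 209.0 GPa, ρ = 7801 kg/m³, cost = 0.5952 $/kg
  alloy S: M = 45.0 MN·m per $
  alloy X: M = 13.6 MN·m per $
  alloy Z: M = 4.71 MN·m per $
  alloy L: M = 0.907 MN·m per $
Alloy S has the largest M.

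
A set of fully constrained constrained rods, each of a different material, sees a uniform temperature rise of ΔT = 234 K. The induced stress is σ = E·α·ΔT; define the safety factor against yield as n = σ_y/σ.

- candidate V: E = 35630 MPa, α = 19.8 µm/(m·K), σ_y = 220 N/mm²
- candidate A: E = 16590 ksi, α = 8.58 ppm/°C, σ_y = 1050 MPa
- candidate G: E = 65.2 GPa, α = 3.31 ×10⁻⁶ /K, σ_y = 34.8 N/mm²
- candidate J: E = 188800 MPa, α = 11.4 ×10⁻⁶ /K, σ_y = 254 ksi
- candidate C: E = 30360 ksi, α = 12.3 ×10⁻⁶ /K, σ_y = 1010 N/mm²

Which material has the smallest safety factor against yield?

Per material, after unit conversion:
  candidate V: E = 35.63, α = 19.8, σ_y = 220.0 → σ = 165 MPa, n = 1.33
  candidate A: E = 114.4, α = 8.58, σ_y = 1050 → σ = 230 MPa, n = 4.57
  candidate G: E = 65.20, α = 3.31, σ_y = 34.80 → σ = 50.5 MPa, n = 0.689
  candidate J: E = 188.8, α = 11.4, σ_y = 1751 → σ = 504 MPa, n = 3.48
  candidate C: E = 209.3, α = 12.3, σ_y = 1010 → σ = 602 MPa, n = 1.68
Smallest n: candidate G with n = 0.689.

candidate G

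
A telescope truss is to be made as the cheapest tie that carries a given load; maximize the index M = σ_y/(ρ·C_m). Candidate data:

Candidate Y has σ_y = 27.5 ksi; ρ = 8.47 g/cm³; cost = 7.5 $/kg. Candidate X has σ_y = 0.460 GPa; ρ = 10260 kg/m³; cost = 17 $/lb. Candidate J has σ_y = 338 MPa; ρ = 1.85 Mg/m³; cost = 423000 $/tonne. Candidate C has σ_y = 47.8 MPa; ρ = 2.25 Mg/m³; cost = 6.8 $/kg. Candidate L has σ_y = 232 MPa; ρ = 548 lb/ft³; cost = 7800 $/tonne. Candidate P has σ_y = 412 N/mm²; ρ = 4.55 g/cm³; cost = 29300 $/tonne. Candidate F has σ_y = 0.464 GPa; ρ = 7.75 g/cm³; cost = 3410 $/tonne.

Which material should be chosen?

Putting every candidate on a common basis:
  candidate Y: σ_y = 189.6 MPa, ρ = 8470 kg/m³, cost = 7.500 $/kg
  candidate X: σ_y = 460.0 MPa, ρ = 10260 kg/m³, cost = 37.48 $/kg
  candidate J: σ_y = 338.0 MPa, ρ = 1850 kg/m³, cost = 423.0 $/kg
  candidate C: σ_y = 47.80 MPa, ρ = 2250 kg/m³, cost = 6.800 $/kg
  candidate L: σ_y = 232.0 MPa, ρ = 8778 kg/m³, cost = 7.800 $/kg
  candidate P: σ_y = 412.0 MPa, ρ = 4550 kg/m³, cost = 29.30 $/kg
  candidate F: σ_y = 464.0 MPa, ρ = 7750 kg/m³, cost = 3.410 $/kg
  candidate F: M = 17.6 kN·m per $
  candidate L: M = 3.39 kN·m per $
  candidate C: M = 3.12 kN·m per $
  candidate P: M = 3.09 kN·m per $
  candidate Y: M = 2.98 kN·m per $
  candidate X: M = 1.20 kN·m per $
  candidate J: M = 0.432 kN·m per $
Candidate F has the largest M.

candidate F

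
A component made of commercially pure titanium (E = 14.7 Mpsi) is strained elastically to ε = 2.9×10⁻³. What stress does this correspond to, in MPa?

294 MPa

E = 14.7 Mpsi = 101.4 GPa.
σ = E·ε = 101400 MPa × 2.9×10⁻³ = 294 MPa.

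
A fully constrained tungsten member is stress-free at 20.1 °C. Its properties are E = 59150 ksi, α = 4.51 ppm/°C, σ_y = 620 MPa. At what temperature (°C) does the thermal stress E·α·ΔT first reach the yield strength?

E = 59150 ksi = 407.8 GPa.
E·α·ΔT = 620.0 MPa ⇒ ΔT = 620.0 / (407.8×10³ × 4.51×10⁻⁶) = 337.1 K.
T = 20.1 + 337.1 = 357.2 °C.

357 °C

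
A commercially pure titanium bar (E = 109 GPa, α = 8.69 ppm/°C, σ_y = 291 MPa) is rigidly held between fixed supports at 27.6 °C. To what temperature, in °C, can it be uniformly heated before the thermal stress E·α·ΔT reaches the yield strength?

E·α·ΔT = 291.0 MPa ⇒ ΔT = 291.0 / (109.0×10³ × 8.69×10⁻⁶) = 307.2 K.
T = 27.6 + 307.2 = 334.8 °C.

335 °C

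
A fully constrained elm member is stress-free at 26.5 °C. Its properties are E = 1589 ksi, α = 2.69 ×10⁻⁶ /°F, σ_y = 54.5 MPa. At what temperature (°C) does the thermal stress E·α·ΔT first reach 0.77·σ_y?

818 °C

E = 1589 ksi = 10.96 GPa.
α = 2.69×10⁻⁶/°F × 9/5 = 4.84×10⁻⁶/K.
E·α·ΔT = 41.97 MPa ⇒ ΔT = 41.97 / (10.96×10³ × 4.84×10⁻⁶) = 791.1 K.
T = 26.5 + 791.1 = 817.6 °C.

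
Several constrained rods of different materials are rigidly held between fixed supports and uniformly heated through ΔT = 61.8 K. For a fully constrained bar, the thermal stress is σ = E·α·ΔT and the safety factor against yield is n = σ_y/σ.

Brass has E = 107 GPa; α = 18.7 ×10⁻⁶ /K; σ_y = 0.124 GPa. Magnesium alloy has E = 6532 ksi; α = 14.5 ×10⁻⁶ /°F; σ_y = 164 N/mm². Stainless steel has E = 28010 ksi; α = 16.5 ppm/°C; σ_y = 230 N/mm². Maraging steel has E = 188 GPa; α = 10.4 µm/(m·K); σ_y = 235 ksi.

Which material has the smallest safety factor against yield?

In consistent units (E in GPa, α in ×10⁻⁶/K, σ_y in MPa):
  brass: E = 107.0, α = 18.7, σ_y = 124.0 → σ = 124 MPa, n = 1.00
  magnesium alloy: E = 45.04, α = 26.1, σ_y = 164.0 → σ = 72.6 MPa, n = 2.26
  stainless steel: E = 193.1, α = 16.5, σ_y = 230.0 → σ = 197 MPa, n = 1.17
  maraging steel: E = 188.0, α = 10.4, σ_y = 1620 → σ = 121 MPa, n = 13.4
Smallest n: brass with n = 1.00.

brass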